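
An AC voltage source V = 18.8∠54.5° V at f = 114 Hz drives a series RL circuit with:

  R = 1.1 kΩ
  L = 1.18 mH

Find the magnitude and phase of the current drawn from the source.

Step 1 — Angular frequency: ω = 2π·f = 2π·114 = 716.3 rad/s.
Step 2 — Component impedances:
  R: Z = R = 1100 Ω
  L: Z = jωL = j·716.3·0.00118 = 0 + j0.8452 Ω
Step 3 — Series combination: Z_total = R + L = 1100 + j0.8452 Ω = 1100∠0.0° Ω.
Step 4 — Source phasor: V = 18.8∠54.5° V = 10.92 + j15.31 V.
Step 5 — Ohm's law: I = V / Z_total = (10.92 + j15.31) / (1100 + j0.8452) = 0.009935 + j0.01391 A.
Step 6 — Convert to polar: |I| = 0.01709 A, ∠I = 54.5°.

I = 0.01709∠54.5° A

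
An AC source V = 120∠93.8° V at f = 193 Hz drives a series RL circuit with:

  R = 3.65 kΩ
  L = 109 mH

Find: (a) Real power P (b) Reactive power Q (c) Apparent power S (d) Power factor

Step 1 — Angular frequency: ω = 2π·f = 2π·193 = 1213 rad/s.
Step 2 — Component impedances:
  R: Z = R = 3650 Ω
  L: Z = jωL = j·1213·0.109 = 0 + j132.2 Ω
Step 3 — Series combination: Z_total = R + L = 3650 + j132.2 Ω = 3652∠2.1° Ω.
Step 4 — Source phasor: V = 120∠93.8° V = -7.953 + j119.7 V.
Step 5 — Current: I = V / Z = -0.0009896 + j0.03284 A = 0.03286∠91.7° A.
Step 6 — Complex power: S = V·I* = 3.94 + j0.1427 VA.
Step 7 — Real power: P = Re(S) = 3.94 W.
Step 8 — Reactive power: Q = Im(S) = 0.1427 VAR.
Step 9 — Apparent power: |S| = 3.943 VA.
Step 10 — Power factor: PF = P/|S| = 0.9993 (lagging).

(a) P = 3.94 W  (b) Q = 0.1427 VAR  (c) S = 3.943 VA  (d) PF = 0.9993 (lagging)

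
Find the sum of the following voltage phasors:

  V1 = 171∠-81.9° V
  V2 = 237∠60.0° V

Step 1 — Convert each phasor to rectangular form:
  V1 = 171·(cos(-81.9°) + j·sin(-81.9°)) = 24.09 - j169.3 V
  V2 = 237·(cos(60.0°) + j·sin(60.0°)) = 118.5 + j205.2 V
Step 2 — Sum components: V_total = 142.6 + j35.95 V.
Step 3 — Convert to polar: |V_total| = 147.1 V, ∠V_total = 14.2°.

V_total = 147.1∠14.2° V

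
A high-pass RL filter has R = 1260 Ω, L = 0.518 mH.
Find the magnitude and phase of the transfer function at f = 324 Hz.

Step 1 — Angular frequency: ω = 2π·324 = 2036 rad/s.
Step 2 — Transfer function: H(jω) = jωL/(R + jωL).
Step 3 — Numerator jωL = j·1.055; denominator R + jωL = 1260 + j1.055.
Step 4 — H = 7.004e-07 + j0.0008369.
Step 5 — Magnitude: |H| = 0.0008369 (-61.5 dB); phase: φ = 90.0°.

|H| = 0.0008369 (-61.5 dB), φ = 90.0°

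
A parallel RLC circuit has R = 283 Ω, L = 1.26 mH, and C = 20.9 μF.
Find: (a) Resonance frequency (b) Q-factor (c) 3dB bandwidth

Step 1 — Resonance: ω₀ = 1/√(LC) = 1/√(0.00126·2.09e-05) = 6162 rad/s.
Step 2 — f₀ = ω₀/(2π) = 980.8 Hz.
Step 3 — Parallel Q: Q = R/(ω₀L) = 283/(6162·0.00126) = 36.45.
Step 4 — Bandwidth: Δω = ω₀/Q = 169.1 rad/s; BW = Δω/(2π) = 26.91 Hz.

(a) f₀ = 980.8 Hz  (b) Q = 36.45  (c) BW = 26.91 Hz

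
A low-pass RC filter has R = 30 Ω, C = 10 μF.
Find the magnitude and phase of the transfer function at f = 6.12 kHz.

Step 1 — Angular frequency: ω = 2π·6120 = 3.845e+04 rad/s.
Step 2 — Transfer function: H(jω) = 1/(1 + jωRC).
Step 3 — Denominator: 1 + jωRC = 1 + j·3.845e+04·30·1e-05 = 1 + j11.54.
Step 4 — H = 0.007458 - j0.08604.
Step 5 — Magnitude: |H| = 0.08636 (-21.3 dB); phase: φ = -85.0°.

|H| = 0.08636 (-21.3 dB), φ = -85.0°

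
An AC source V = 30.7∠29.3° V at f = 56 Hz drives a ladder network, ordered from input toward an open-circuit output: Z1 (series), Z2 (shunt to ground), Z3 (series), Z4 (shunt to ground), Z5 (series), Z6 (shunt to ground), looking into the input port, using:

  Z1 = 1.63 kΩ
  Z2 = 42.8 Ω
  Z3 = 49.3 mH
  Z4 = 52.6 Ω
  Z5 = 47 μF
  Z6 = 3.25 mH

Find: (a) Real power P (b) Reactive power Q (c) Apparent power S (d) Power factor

Step 1 — Angular frequency: ω = 2π·f = 2π·56 = 351.9 rad/s.
Step 2 — Component impedances:
  Z1: Z = R = 1630 Ω
  Z2: Z = R = 42.8 Ω
  Z3: Z = jωL = j·351.9·0.0493 = 0 + j17.35 Ω
  Z4: Z = R = 52.6 Ω
  Z5: Z = 1/(jωC) = -j/(ω·C) = 0 - j60.47 Ω
  Z6: Z = jωL = j·351.9·0.00325 = 0 + j1.144 Ω
Step 3 — Ladder network (open output): work backward from the far end, alternating series and parallel combinations. Z_in = 1648 - j3.031 Ω = 1648∠-0.1° Ω.
Step 4 — Source phasor: V = 30.7∠29.3° V = 26.77 + j15.02 V.
Step 5 — Current: I = V / Z = 0.01623 + j0.009147 A = 0.01863∠29.4° A.
Step 6 — Complex power: S = V·I* = 0.572 - j0.001052 VA.
Step 7 — Real power: P = Re(S) = 0.572 W.
Step 8 — Reactive power: Q = Im(S) = -0.001052 VAR.
Step 9 — Apparent power: |S| = 0.572 VA.
Step 10 — Power factor: PF = P/|S| = 1 (leading).

(a) P = 0.572 W  (b) Q = -0.001052 VAR  (c) S = 0.572 VA  (d) PF = 1 (leading)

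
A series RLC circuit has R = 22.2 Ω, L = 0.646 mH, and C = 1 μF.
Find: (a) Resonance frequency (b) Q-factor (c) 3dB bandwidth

Step 1 — Resonance condition Im(Z)=0 gives ω₀ = 1/√(LC).
Step 2 — ω₀ = 1/√(0.000646·1e-06) = 3.934e+04 rad/s.
Step 3 — f₀ = ω₀/(2π) = 6262 Hz.
Step 4 — Series Q: Q = ω₀L/R = 3.934e+04·0.000646/22.2 = 1.145.
Step 5 — 3dB bandwidth: Δω = ω₀/Q = 3.437e+04 rad/s; BW = Δω/(2π) = 5469 Hz.

(a) f₀ = 6262 Hz  (b) Q = 1.145  (c) BW = 5469 Hz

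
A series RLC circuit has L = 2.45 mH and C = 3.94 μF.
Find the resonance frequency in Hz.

Step 1 — Resonance condition Im(Z)=0 gives ω₀ = 1/√(LC).
Step 2 — ω₀ = 1/√(0.00245·3.94e-06) = 1.018e+04 rad/s.
Step 3 — f₀ = ω₀/(2π) = 1620 Hz.

f₀ = 1620 Hz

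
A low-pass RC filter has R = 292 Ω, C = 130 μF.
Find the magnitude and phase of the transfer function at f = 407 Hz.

Step 1 — Angular frequency: ω = 2π·407 = 2557 rad/s.
Step 2 — Transfer function: H(jω) = 1/(1 + jωRC).
Step 3 — Denominator: 1 + jωRC = 1 + j·2557·292·0.00013 = 1 + j97.07.
Step 4 — H = 0.0001061 - j0.0103.
Step 5 — Magnitude: |H| = 0.0103 (-39.7 dB); phase: φ = -89.4°.

|H| = 0.0103 (-39.7 dB), φ = -89.4°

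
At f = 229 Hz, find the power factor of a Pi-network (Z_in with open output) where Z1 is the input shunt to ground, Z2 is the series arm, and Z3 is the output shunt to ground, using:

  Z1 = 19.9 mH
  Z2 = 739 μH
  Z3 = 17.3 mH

Step 1 — Angular frequency: ω = 2π·f = 2π·229 = 1439 rad/s.
Step 2 — Component impedances:
  Z1: Z = jωL = j·1439·0.0199 = 0 + j28.63 Ω
  Z2: Z = jωL = j·1439·0.000739 = 0 + j1.063 Ω
  Z3: Z = jωL = j·1439·0.0173 = 0 + j24.89 Ω
Step 3 — With open output, the series arm Z2 and the output shunt Z3 appear in series to ground: Z2 + Z3 = 0 + j25.96 Ω.
Step 4 — Parallel with input shunt Z1: Z_in = Z1 || (Z2 + Z3) = 0 + j13.61 Ω = 13.61∠90.0° Ω.
Step 5 — Power factor: PF = cos(φ) = Re(Z)/|Z| = -0/13.61 = -0.
Step 6 — Type: Im(Z) = 13.61 ⇒ lagging (phase φ = 90.0°).

PF = -0 (lagging, φ = 90.0°)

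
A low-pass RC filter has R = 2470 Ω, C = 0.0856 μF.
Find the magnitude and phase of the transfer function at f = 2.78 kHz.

Step 1 — Angular frequency: ω = 2π·2780 = 1.747e+04 rad/s.
Step 2 — Transfer function: H(jω) = 1/(1 + jωRC).
Step 3 — Denominator: 1 + jωRC = 1 + j·1.747e+04·2470·8.56e-08 = 1 + j3.693.
Step 4 — H = 0.06831 - j0.2523.
Step 5 — Magnitude: |H| = 0.2614 (-11.7 dB); phase: φ = -74.8°.

|H| = 0.2614 (-11.7 dB), φ = -74.8°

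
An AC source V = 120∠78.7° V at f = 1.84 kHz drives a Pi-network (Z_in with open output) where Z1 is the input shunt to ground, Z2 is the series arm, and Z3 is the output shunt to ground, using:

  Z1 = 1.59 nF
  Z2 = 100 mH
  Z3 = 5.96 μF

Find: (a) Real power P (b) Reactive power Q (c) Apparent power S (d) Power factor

Step 1 — Angular frequency: ω = 2π·f = 2π·1840 = 1.156e+04 rad/s.
Step 2 — Component impedances:
  Z1: Z = 1/(jωC) = -j/(ω·C) = 0 - j5.44e+04 Ω
  Z2: Z = jωL = j·1.156e+04·0.1 = 0 + j1156 Ω
  Z3: Z = 1/(jωC) = -j/(ω·C) = 0 - j14.51 Ω
Step 3 — With open output, the series arm Z2 and the output shunt Z3 appear in series to ground: Z2 + Z3 = 0 + j1142 Ω.
Step 4 — Parallel with input shunt Z1: Z_in = Z1 || (Z2 + Z3) = 0 + j1166 Ω = 1166∠90.0° Ω.
Step 5 — Source phasor: V = 120∠78.7° V = 23.51 + j117.7 V.
Step 6 — Current: I = V / Z = 0.1009 - j0.02016 A = 0.1029∠-11.3° A.
Step 7 — Complex power: S = V·I* = 0 + j12.35 VA.
Step 8 — Real power: P = Re(S) = 0 W.
Step 9 — Reactive power: Q = Im(S) = 12.35 VAR.
Step 10 — Apparent power: |S| = 12.35 VA.
Step 11 — Power factor: PF = P/|S| = 0 (lagging).

(a) P = 0 W  (b) Q = 12.35 VAR  (c) S = 12.35 VA  (d) PF = 0 (lagging)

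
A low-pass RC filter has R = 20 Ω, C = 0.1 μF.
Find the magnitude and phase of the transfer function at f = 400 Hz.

Step 1 — Angular frequency: ω = 2π·400 = 2513 rad/s.
Step 2 — Transfer function: H(jω) = 1/(1 + jωRC).
Step 3 — Denominator: 1 + jωRC = 1 + j·2513·20·1e-07 = 1 + j0.005027.
Step 4 — H = 1 - j0.005026.
Step 5 — Magnitude: |H| = 1 (-0.0 dB); phase: φ = -0.3°.

|H| = 1 (-0.0 dB), φ = -0.3°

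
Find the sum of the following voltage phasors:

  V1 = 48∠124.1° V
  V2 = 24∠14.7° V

Step 1 — Convert each phasor to rectangular form:
  V1 = 48·(cos(124.1°) + j·sin(124.1°)) = -26.91 + j39.75 V
  V2 = 24·(cos(14.7°) + j·sin(14.7°)) = 23.21 + j6.09 V
Step 2 — Sum components: V_total = -3.696 + j45.84 V.
Step 3 — Convert to polar: |V_total| = 45.99 V, ∠V_total = 94.6°.

V_total = 45.99∠94.6° V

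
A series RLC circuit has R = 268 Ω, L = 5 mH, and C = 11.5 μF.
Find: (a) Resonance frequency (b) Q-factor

Step 1 — Resonance condition Im(Z)=0 gives ω₀ = 1/√(LC).
Step 2 — ω₀ = 1/√(0.005·1.15e-05) = 4170 rad/s.
Step 3 — f₀ = ω₀/(2π) = 663.7 Hz.
Step 4 — Series Q: Q = ω₀L/R = 4170·0.005/268 = 0.0778.

(a) f₀ = 663.7 Hz  (b) Q = 0.0778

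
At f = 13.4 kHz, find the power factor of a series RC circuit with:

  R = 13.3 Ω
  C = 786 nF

Step 1 — Angular frequency: ω = 2π·f = 2π·1.34e+04 = 8.419e+04 rad/s.
Step 2 — Component impedances:
  R: Z = R = 13.3 Ω
  C: Z = 1/(jωC) = -j/(ω·C) = 0 - j15.11 Ω
Step 3 — Series combination: Z_total = R + C = 13.3 - j15.11 Ω = 20.13∠-48.6° Ω.
Step 4 — Power factor: PF = cos(φ) = Re(Z)/|Z| = 13.3/20.13 = 0.6607.
Step 5 — Type: Im(Z) = -15.11 ⇒ leading (phase φ = -48.6°).

PF = 0.6607 (leading, φ = -48.6°)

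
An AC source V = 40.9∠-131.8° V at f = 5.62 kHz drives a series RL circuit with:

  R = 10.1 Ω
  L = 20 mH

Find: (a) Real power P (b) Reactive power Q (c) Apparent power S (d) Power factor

Step 1 — Angular frequency: ω = 2π·f = 2π·5620 = 3.531e+04 rad/s.
Step 2 — Component impedances:
  R: Z = R = 10.1 Ω
  L: Z = jωL = j·3.531e+04·0.02 = 0 + j706.2 Ω
Step 3 — Series combination: Z_total = R + L = 10.1 + j706.2 Ω = 706.3∠89.2° Ω.
Step 4 — Source phasor: V = 40.9∠-131.8° V = -27.26 - j30.49 V.
Step 5 — Current: I = V / Z = -0.04372 + j0.03798 A = 0.05791∠139.0° A.
Step 6 — Complex power: S = V·I* = 0.03387 + j2.368 VA.
Step 7 — Real power: P = Re(S) = 0.03387 W.
Step 8 — Reactive power: Q = Im(S) = 2.368 VAR.
Step 9 — Apparent power: |S| = 2.368 VA.
Step 10 — Power factor: PF = P/|S| = 0.0143 (lagging).

(a) P = 0.03387 W  (b) Q = 2.368 VAR  (c) S = 2.368 VA  (d) PF = 0.0143 (lagging)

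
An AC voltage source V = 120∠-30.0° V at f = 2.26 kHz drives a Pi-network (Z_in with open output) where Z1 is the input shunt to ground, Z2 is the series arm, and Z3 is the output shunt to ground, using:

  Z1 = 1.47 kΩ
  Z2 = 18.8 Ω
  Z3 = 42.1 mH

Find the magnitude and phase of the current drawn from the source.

Step 1 — Angular frequency: ω = 2π·f = 2π·2260 = 1.42e+04 rad/s.
Step 2 — Component impedances:
  Z1: Z = R = 1470 Ω
  Z2: Z = R = 18.8 Ω
  Z3: Z = jωL = j·1.42e+04·0.0421 = 0 + j597.8 Ω
Step 3 — With open output, the series arm Z2 and the output shunt Z3 appear in series to ground: Z2 + Z3 = 18.8 + j597.8 Ω.
Step 4 — Parallel with input shunt Z1: Z_in = Z1 || (Z2 + Z3) = 220.1 + j501.9 Ω = 548∠66.3° Ω.
Step 5 — Source phasor: V = 120∠-30.0° V = 103.9 - j60 V.
Step 6 — Ohm's law: I = V / Z_total = (103.9 - j60) / (220.1 + j501.9) = -0.02411 - j0.2176 A.
Step 7 — Convert to polar: |I| = 0.219 A, ∠I = -96.3°.

I = 0.219∠-96.3° A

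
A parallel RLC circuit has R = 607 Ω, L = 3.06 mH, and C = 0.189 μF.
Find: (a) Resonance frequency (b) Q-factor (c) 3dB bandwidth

Step 1 — Resonance: ω₀ = 1/√(LC) = 1/√(0.00306·1.89e-07) = 4.158e+04 rad/s.
Step 2 — f₀ = ω₀/(2π) = 6618 Hz.
Step 3 — Parallel Q: Q = R/(ω₀L) = 607/(4.158e+04·0.00306) = 4.77.
Step 4 — Bandwidth: Δω = ω₀/Q = 8717 rad/s; BW = Δω/(2π) = 1387 Hz.

(a) f₀ = 6618 Hz  (b) Q = 4.77  (c) BW = 1387 Hz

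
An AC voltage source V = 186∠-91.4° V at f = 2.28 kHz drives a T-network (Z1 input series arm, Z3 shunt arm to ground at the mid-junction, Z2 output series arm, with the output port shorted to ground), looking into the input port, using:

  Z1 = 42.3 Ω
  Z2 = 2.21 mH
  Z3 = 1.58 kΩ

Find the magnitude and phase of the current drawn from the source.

Step 1 — Angular frequency: ω = 2π·f = 2π·2280 = 1.433e+04 rad/s.
Step 2 — Component impedances:
  Z1: Z = R = 42.3 Ω
  Z2: Z = jωL = j·1.433e+04·0.00221 = 0 + j31.66 Ω
  Z3: Z = R = 1580 Ω
Step 3 — With the output port shorted to ground, the output series arm Z2 runs from the junction to ground; the shunt arm Z3 also runs from the junction to ground. They appear in parallel: Z3 || Z2 = 0.6341 + j31.65 Ω.
Step 4 — Series with input arm Z1: Z_in = Z1 + (Z3 || Z2) = 42.93 + j31.65 Ω = 53.34∠36.4° Ω.
Step 5 — Source phasor: V = 186∠-91.4° V = -4.544 - j185.9 V.
Step 6 — Ohm's law: I = V / Z_total = (-4.544 - j185.9) / (42.93 + j31.65) = -2.137 - j2.756 A.
Step 7 — Convert to polar: |I| = 3.487 A, ∠I = -127.8°.

I = 3.487∠-127.8° A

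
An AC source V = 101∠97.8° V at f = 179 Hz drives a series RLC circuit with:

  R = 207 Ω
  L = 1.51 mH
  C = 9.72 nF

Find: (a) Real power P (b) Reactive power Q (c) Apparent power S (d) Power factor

Step 1 — Angular frequency: ω = 2π·f = 2π·179 = 1125 rad/s.
Step 2 — Component impedances:
  R: Z = R = 207 Ω
  L: Z = jωL = j·1125·0.00151 = 0 + j1.698 Ω
  C: Z = 1/(jωC) = -j/(ω·C) = 0 - j9.147e+04 Ω
Step 3 — Series combination: Z_total = R + L + C = 207 - j9.147e+04 Ω = 9.147e+04∠-89.9° Ω.
Step 4 — Source phasor: V = 101∠97.8° V = -13.71 + j100.1 V.
Step 5 — Current: I = V / Z = -0.001094 - j0.0001474 A = 0.001104∠-172.3° A.
Step 6 — Complex power: S = V·I* = 0.0002524 - j0.1115 VA.
Step 7 — Real power: P = Re(S) = 0.0002524 W.
Step 8 — Reactive power: Q = Im(S) = -0.1115 VAR.
Step 9 — Apparent power: |S| = 0.1115 VA.
Step 10 — Power factor: PF = P/|S| = 0.002263 (leading).

(a) P = 0.0002524 W  (b) Q = -0.1115 VAR  (c) S = 0.1115 VA  (d) PF = 0.002263 (leading)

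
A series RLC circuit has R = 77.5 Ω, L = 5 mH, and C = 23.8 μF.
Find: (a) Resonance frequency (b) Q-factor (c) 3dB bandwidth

Step 1 — Resonance condition Im(Z)=0 gives ω₀ = 1/√(LC).
Step 2 — ω₀ = 1/√(0.005·2.38e-05) = 2899 rad/s.
Step 3 — f₀ = ω₀/(2π) = 461.4 Hz.
Step 4 — Series Q: Q = ω₀L/R = 2899·0.005/77.5 = 0.187.
Step 5 — 3dB bandwidth: Δω = ω₀/Q = 1.55e+04 rad/s; BW = Δω/(2π) = 2467 Hz.

(a) f₀ = 461.4 Hz  (b) Q = 0.187  (c) BW = 2467 Hz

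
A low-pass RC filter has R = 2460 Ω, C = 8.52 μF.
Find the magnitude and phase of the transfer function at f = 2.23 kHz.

Step 1 — Angular frequency: ω = 2π·2230 = 1.401e+04 rad/s.
Step 2 — Transfer function: H(jω) = 1/(1 + jωRC).
Step 3 — Denominator: 1 + jωRC = 1 + j·1.401e+04·2460·8.52e-06 = 1 + j293.7.
Step 4 — H = 1.16e-05 - j0.003405.
Step 5 — Magnitude: |H| = 0.003405 (-49.4 dB); phase: φ = -89.8°.

|H| = 0.003405 (-49.4 dB), φ = -89.8°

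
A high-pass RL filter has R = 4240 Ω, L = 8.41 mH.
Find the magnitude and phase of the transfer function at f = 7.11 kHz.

Step 1 — Angular frequency: ω = 2π·7110 = 4.467e+04 rad/s.
Step 2 — Transfer function: H(jω) = jωL/(R + jωL).
Step 3 — Numerator jωL = j·375.7; denominator R + jωL = 4240 + j375.7.
Step 4 — H = 0.00779 + j0.08792.
Step 5 — Magnitude: |H| = 0.08826 (-21.1 dB); phase: φ = 84.9°.

|H| = 0.08826 (-21.1 dB), φ = 84.9°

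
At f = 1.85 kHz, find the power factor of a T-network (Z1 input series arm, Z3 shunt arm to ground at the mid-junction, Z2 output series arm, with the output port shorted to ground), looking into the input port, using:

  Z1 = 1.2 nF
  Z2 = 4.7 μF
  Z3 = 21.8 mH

Step 1 — Angular frequency: ω = 2π·f = 2π·1850 = 1.162e+04 rad/s.
Step 2 — Component impedances:
  Z1: Z = 1/(jωC) = -j/(ω·C) = 0 - j7.169e+04 Ω
  Z2: Z = 1/(jωC) = -j/(ω·C) = 0 - j18.3 Ω
  Z3: Z = jωL = j·1.162e+04·0.0218 = 0 + j253.4 Ω
Step 3 — With the output port shorted to ground, the output series arm Z2 runs from the junction to ground; the shunt arm Z3 also runs from the junction to ground. They appear in parallel: Z3 || Z2 = 0 - j19.73 Ω.
Step 4 — Series with input arm Z1: Z_in = Z1 + (Z3 || Z2) = 0 - j7.171e+04 Ω = 7.171e+04∠-90.0° Ω.
Step 5 — Power factor: PF = cos(φ) = Re(Z)/|Z| = 0/7.171e+04 = 0.
Step 6 — Type: Im(Z) = -7.171e+04 ⇒ leading (phase φ = -90.0°).

PF = 0 (leading, φ = -90.0°)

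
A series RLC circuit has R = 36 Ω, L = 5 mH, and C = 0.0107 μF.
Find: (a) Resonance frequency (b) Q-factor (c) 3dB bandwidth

Step 1 — Resonance: ω₀ = 1/√(LC) = 1/√(0.005·1.07e-08) = 1.367e+05 rad/s.
Step 2 — f₀ = ω₀/(2π) = 2.176e+04 Hz.
Step 3 — Series Q: Q = ω₀L/R = 1.367e+05·0.005/36 = 18.99.
Step 4 — Bandwidth: Δω = ω₀/Q = 7200 rad/s; BW = Δω/(2π) = 1146 Hz.

(a) f₀ = 2.176e+04 Hz  (b) Q = 18.99  (c) BW = 1146 Hz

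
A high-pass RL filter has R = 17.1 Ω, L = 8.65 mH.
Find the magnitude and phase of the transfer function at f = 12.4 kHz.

Step 1 — Angular frequency: ω = 2π·1.24e+04 = 7.791e+04 rad/s.
Step 2 — Transfer function: H(jω) = jωL/(R + jωL).
Step 3 — Numerator jωL = j·673.9; denominator R + jωL = 17.1 + j673.9.
Step 4 — H = 0.9994 + j0.02536.
Step 5 — Magnitude: |H| = 0.9997 (-0.0 dB); phase: φ = 1.5°.

|H| = 0.9997 (-0.0 dB), φ = 1.5°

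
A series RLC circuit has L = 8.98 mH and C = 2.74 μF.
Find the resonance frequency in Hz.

Step 1 — Resonance condition Im(Z)=0 gives ω₀ = 1/√(LC).
Step 2 — ω₀ = 1/√(0.00898·2.74e-06) = 6375 rad/s.
Step 3 — f₀ = ω₀/(2π) = 1015 Hz.

f₀ = 1015 Hz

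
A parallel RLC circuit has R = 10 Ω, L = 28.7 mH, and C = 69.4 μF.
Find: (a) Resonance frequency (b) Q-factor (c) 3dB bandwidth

Step 1 — Resonance: ω₀ = 1/√(LC) = 1/√(0.0287·6.94e-05) = 708.6 rad/s.
Step 2 — f₀ = ω₀/(2π) = 112.8 Hz.
Step 3 — Parallel Q: Q = R/(ω₀L) = 10/(708.6·0.0287) = 0.4917.
Step 4 — Bandwidth: Δω = ω₀/Q = 1441 rad/s; BW = Δω/(2π) = 229.3 Hz.

(a) f₀ = 112.8 Hz  (b) Q = 0.4917  (c) BW = 229.3 Hz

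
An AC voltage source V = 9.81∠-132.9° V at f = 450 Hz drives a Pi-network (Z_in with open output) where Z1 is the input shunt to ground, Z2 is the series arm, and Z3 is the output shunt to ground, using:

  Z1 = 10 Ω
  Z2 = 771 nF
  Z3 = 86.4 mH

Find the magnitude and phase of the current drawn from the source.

Step 1 — Angular frequency: ω = 2π·f = 2π·450 = 2827 rad/s.
Step 2 — Component impedances:
  Z1: Z = R = 10 Ω
  Z2: Z = 1/(jωC) = -j/(ω·C) = 0 - j458.7 Ω
  Z3: Z = jωL = j·2827·0.0864 = 0 + j244.3 Ω
Step 3 — With open output, the series arm Z2 and the output shunt Z3 appear in series to ground: Z2 + Z3 = 0 - j214.4 Ω.
Step 4 — Parallel with input shunt Z1: Z_in = Z1 || (Z2 + Z3) = 9.978 - j0.4653 Ω = 9.989∠-2.7° Ω.
Step 5 — Source phasor: V = 9.81∠-132.9° V = -6.678 - j7.186 V.
Step 6 — Ohm's law: I = V / Z_total = (-6.678 - j7.186) / (9.978 - j0.4653) = -0.6343 - j0.7498 A.
Step 7 — Convert to polar: |I| = 0.9821 A, ∠I = -130.2°.

I = 0.9821∠-130.2° A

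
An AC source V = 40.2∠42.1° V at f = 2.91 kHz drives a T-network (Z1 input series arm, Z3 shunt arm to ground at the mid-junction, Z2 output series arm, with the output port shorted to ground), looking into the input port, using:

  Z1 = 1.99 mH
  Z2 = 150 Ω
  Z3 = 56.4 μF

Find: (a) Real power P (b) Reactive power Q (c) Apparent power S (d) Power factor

Step 1 — Angular frequency: ω = 2π·f = 2π·2910 = 1.828e+04 rad/s.
Step 2 — Component impedances:
  Z1: Z = jωL = j·1.828e+04·0.00199 = 0 + j36.39 Ω
  Z2: Z = R = 150 Ω
  Z3: Z = 1/(jωC) = -j/(ω·C) = 0 - j0.9697 Ω
Step 3 — With the output port shorted to ground, the output series arm Z2 runs from the junction to ground; the shunt arm Z3 also runs from the junction to ground. They appear in parallel: Z3 || Z2 = 0.006269 - j0.9697 Ω.
Step 4 — Series with input arm Z1: Z_in = Z1 + (Z3 || Z2) = 0.006269 + j35.42 Ω = 35.42∠90.0° Ω.
Step 5 — Source phasor: V = 40.2∠42.1° V = 29.83 + j26.95 V.
Step 6 — Current: I = V / Z = 0.7611 - j0.8421 A = 1.135∠-47.9° A.
Step 7 — Complex power: S = V·I* = 0.008077 + j45.63 VA.
Step 8 — Real power: P = Re(S) = 0.008077 W.
Step 9 — Reactive power: Q = Im(S) = 45.63 VAR.
Step 10 — Apparent power: |S| = 45.63 VA.
Step 11 — Power factor: PF = P/|S| = 0.000177 (lagging).

(a) P = 0.008077 W  (b) Q = 45.63 VAR  (c) S = 45.63 VA  (d) PF = 0.000177 (lagging)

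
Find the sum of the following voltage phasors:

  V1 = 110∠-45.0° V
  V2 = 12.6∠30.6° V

Step 1 — Convert each phasor to rectangular form:
  V1 = 110·(cos(-45.0°) + j·sin(-45.0°)) = 77.78 - j77.78 V
  V2 = 12.6·(cos(30.6°) + j·sin(30.6°)) = 10.85 + j6.414 V
Step 2 — Sum components: V_total = 88.63 - j71.37 V.
Step 3 — Convert to polar: |V_total| = 113.8 V, ∠V_total = -38.8°.

V_total = 113.8∠-38.8° V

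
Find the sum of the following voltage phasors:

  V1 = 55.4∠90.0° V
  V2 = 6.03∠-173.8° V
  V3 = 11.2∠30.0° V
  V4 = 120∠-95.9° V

Step 1 — Convert each phasor to rectangular form:
  V1 = 55.4·(cos(90.0°) + j·sin(90.0°)) = 0 + j55.4 V
  V2 = 6.03·(cos(-173.8°) + j·sin(-173.8°)) = -5.995 - j0.6512 V
  V3 = 11.2·(cos(30.0°) + j·sin(30.0°)) = 9.699 + j5.6 V
  V4 = 120·(cos(-95.9°) + j·sin(-95.9°)) = -12.34 - j119.4 V
Step 2 — Sum components: V_total = -8.63 - j59.02 V.
Step 3 — Convert to polar: |V_total| = 59.64 V, ∠V_total = -98.3°.

V_total = 59.64∠-98.3° V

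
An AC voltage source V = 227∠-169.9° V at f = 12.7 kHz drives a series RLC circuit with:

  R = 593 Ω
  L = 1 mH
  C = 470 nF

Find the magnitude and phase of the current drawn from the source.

Step 1 — Angular frequency: ω = 2π·f = 2π·1.27e+04 = 7.98e+04 rad/s.
Step 2 — Component impedances:
  R: Z = R = 593 Ω
  L: Z = jωL = j·7.98e+04·0.001 = 0 + j79.8 Ω
  C: Z = 1/(jωC) = -j/(ω·C) = 0 - j26.66 Ω
Step 3 — Series combination: Z_total = R + L + C = 593 + j53.13 Ω = 595.4∠5.1° Ω.
Step 4 — Source phasor: V = 227∠-169.9° V = -223.5 - j39.81 V.
Step 5 — Ohm's law: I = V / Z_total = (-223.5 - j39.81) / (593 + j53.13) = -0.3798 - j0.0331 A.
Step 6 — Convert to polar: |I| = 0.3813 A, ∠I = -175.0°.

I = 0.3813∠-175.0° A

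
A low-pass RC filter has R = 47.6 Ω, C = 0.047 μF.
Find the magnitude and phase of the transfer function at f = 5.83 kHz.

Step 1 — Angular frequency: ω = 2π·5830 = 3.663e+04 rad/s.
Step 2 — Transfer function: H(jω) = 1/(1 + jωRC).
Step 3 — Denominator: 1 + jωRC = 1 + j·3.663e+04·47.6·4.7e-08 = 1 + j0.08195.
Step 4 — H = 0.9933 - j0.0814.
Step 5 — Magnitude: |H| = 0.9967 (-0.0 dB); phase: φ = -4.7°.

|H| = 0.9967 (-0.0 dB), φ = -4.7°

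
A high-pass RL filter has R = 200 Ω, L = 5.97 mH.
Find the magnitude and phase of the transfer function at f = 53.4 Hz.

Step 1 — Angular frequency: ω = 2π·53.4 = 335.5 rad/s.
Step 2 — Transfer function: H(jω) = jωL/(R + jωL).
Step 3 — Numerator jωL = j·2.003; denominator R + jωL = 200 + j2.003.
Step 4 — H = 0.0001003 + j0.01001.
Step 5 — Magnitude: |H| = 0.01001 (-40.0 dB); phase: φ = 89.4°.

|H| = 0.01001 (-40.0 dB), φ = 89.4°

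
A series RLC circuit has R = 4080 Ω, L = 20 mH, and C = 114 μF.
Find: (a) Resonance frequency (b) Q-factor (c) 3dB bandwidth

Step 1 — Resonance: ω₀ = 1/√(LC) = 1/√(0.02·0.000114) = 662.3 rad/s.
Step 2 — f₀ = ω₀/(2π) = 105.4 Hz.
Step 3 — Series Q: Q = ω₀L/R = 662.3·0.02/4080 = 0.003246.
Step 4 — Bandwidth: Δω = ω₀/Q = 2.04e+05 rad/s; BW = Δω/(2π) = 3.247e+04 Hz.

(a) f₀ = 105.4 Hz  (b) Q = 0.003246  (c) BW = 3.247e+04 Hz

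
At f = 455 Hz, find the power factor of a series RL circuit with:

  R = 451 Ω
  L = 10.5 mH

Step 1 — Angular frequency: ω = 2π·f = 2π·455 = 2859 rad/s.
Step 2 — Component impedances:
  R: Z = R = 451 Ω
  L: Z = jωL = j·2859·0.0105 = 0 + j30.02 Ω
Step 3 — Series combination: Z_total = R + L = 451 + j30.02 Ω = 452∠3.8° Ω.
Step 4 — Power factor: PF = cos(φ) = Re(Z)/|Z| = 451/452 = 0.9978.
Step 5 — Type: Im(Z) = 30.02 ⇒ lagging (phase φ = 3.8°).

PF = 0.9978 (lagging, φ = 3.8°)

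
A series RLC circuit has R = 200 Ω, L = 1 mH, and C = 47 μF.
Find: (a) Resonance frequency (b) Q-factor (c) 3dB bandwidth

Step 1 — Resonance condition Im(Z)=0 gives ω₀ = 1/√(LC).
Step 2 — ω₀ = 1/√(0.001·4.7e-05) = 4613 rad/s.
Step 3 — f₀ = ω₀/(2π) = 734.1 Hz.
Step 4 — Series Q: Q = ω₀L/R = 4613·0.001/200 = 0.02306.
Step 5 — 3dB bandwidth: Δω = ω₀/Q = 2e+05 rad/s; BW = Δω/(2π) = 3.183e+04 Hz.

(a) f₀ = 734.1 Hz  (b) Q = 0.02306  (c) BW = 3.183e+04 Hz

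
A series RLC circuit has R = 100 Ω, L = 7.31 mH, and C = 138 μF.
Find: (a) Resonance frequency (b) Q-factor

Step 1 — Resonance condition Im(Z)=0 gives ω₀ = 1/√(LC).
Step 2 — ω₀ = 1/√(0.00731·0.000138) = 995.6 rad/s.
Step 3 — f₀ = ω₀/(2π) = 158.5 Hz.
Step 4 — Series Q: Q = ω₀L/R = 995.6·0.00731/100 = 0.07278.

(a) f₀ = 158.5 Hz  (b) Q = 0.07278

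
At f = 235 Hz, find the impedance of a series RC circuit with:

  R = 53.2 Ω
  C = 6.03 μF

Step 1 — Angular frequency: ω = 2π·f = 2π·235 = 1477 rad/s.
Step 2 — Component impedances:
  R: Z = R = 53.2 Ω
  C: Z = 1/(jωC) = -j/(ω·C) = 0 - j112.3 Ω
Step 3 — Series combination: Z_total = R + C = 53.2 - j112.3 Ω = 124.3∠-64.7° Ω.

Z = 53.2 - j112.3 Ω = 124.3∠-64.7° Ω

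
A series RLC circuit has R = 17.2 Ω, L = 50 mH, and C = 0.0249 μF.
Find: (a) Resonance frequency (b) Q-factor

Step 1 — Resonance condition Im(Z)=0 gives ω₀ = 1/√(LC).
Step 2 — ω₀ = 1/√(0.05·2.49e-08) = 2.834e+04 rad/s.
Step 3 — f₀ = ω₀/(2π) = 4511 Hz.
Step 4 — Series Q: Q = ω₀L/R = 2.834e+04·0.05/17.2 = 82.39.

(a) f₀ = 4511 Hz  (b) Q = 82.39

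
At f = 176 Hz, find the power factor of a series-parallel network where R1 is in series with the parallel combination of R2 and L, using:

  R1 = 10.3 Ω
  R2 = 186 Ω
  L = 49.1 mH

Step 1 — Angular frequency: ω = 2π·f = 2π·176 = 1106 rad/s.
Step 2 — Component impedances:
  R1: Z = R = 10.3 Ω
  R2: Z = R = 186 Ω
  L: Z = jωL = j·1106·0.0491 = 0 + j54.3 Ω
Step 3 — Parallel branch: R2 || L = 1/(1/R2 + 1/L) = 14.61 + j50.03 Ω.
Step 4 — Series with R1: Z_total = R1 + (R2 || L) = 24.91 + j50.03 Ω = 55.89∠63.5° Ω.
Step 5 — Power factor: PF = cos(φ) = Re(Z)/|Z| = 24.906/55.889 = 0.4456.
Step 6 — Type: Im(Z) = 50.03 ⇒ lagging (phase φ = 63.5°).

PF = 0.4456 (lagging, φ = 63.5°)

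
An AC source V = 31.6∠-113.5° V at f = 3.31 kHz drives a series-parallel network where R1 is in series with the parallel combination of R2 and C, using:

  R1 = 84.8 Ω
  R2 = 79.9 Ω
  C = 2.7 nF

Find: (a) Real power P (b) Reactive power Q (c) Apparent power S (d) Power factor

Step 1 — Angular frequency: ω = 2π·f = 2π·3310 = 2.08e+04 rad/s.
Step 2 — Component impedances:
  R1: Z = R = 84.8 Ω
  R2: Z = R = 79.9 Ω
  C: Z = 1/(jωC) = -j/(ω·C) = 0 - j1.781e+04 Ω
Step 3 — Parallel branch: R2 || C = 1/(1/R2 + 1/C) = 79.9 - j0.3585 Ω.
Step 4 — Series with R1: Z_total = R1 + (R2 || C) = 164.7 - j0.3585 Ω = 164.7∠-0.1° Ω.
Step 5 — Source phasor: V = 31.6∠-113.5° V = -12.6 - j28.98 V.
Step 6 — Current: I = V / Z = -0.07612 - j0.1761 A = 0.1919∠-113.4° A.
Step 7 — Complex power: S = V·I* = 6.063 - j0.0132 VA.
Step 8 — Real power: P = Re(S) = 6.063 W.
Step 9 — Reactive power: Q = Im(S) = -0.0132 VAR.
Step 10 — Apparent power: |S| = 6.063 VA.
Step 11 — Power factor: PF = P/|S| = 1 (leading).

(a) P = 6.063 W  (b) Q = -0.0132 VAR  (c) S = 6.063 VA  (d) PF = 1 (leading)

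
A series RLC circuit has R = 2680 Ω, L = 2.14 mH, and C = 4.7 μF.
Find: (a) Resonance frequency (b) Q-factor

Step 1 — Resonance condition Im(Z)=0 gives ω₀ = 1/√(LC).
Step 2 — ω₀ = 1/√(0.00214·4.7e-06) = 9971 rad/s.
Step 3 — f₀ = ω₀/(2π) = 1587 Hz.
Step 4 — Series Q: Q = ω₀L/R = 9971·0.00214/2680 = 0.007962.

(a) f₀ = 1587 Hz  (b) Q = 0.007962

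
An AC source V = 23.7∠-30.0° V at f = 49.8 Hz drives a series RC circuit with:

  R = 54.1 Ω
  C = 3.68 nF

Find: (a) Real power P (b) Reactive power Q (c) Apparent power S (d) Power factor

Step 1 — Angular frequency: ω = 2π·f = 2π·49.8 = 312.9 rad/s.
Step 2 — Component impedances:
  R: Z = R = 54.1 Ω
  C: Z = 1/(jωC) = -j/(ω·C) = 0 - j8.684e+05 Ω
Step 3 — Series combination: Z_total = R + C = 54.1 - j8.684e+05 Ω = 8.684e+05∠-90.0° Ω.
Step 4 — Source phasor: V = 23.7∠-30.0° V = 20.52 - j11.85 V.
Step 5 — Current: I = V / Z = 1.365e-05 + j2.363e-05 A = 2.729e-05∠60.0° A.
Step 6 — Complex power: S = V·I* = 4.029e-08 - j0.0006468 VA.
Step 7 — Real power: P = Re(S) = 4.029e-08 W.
Step 8 — Reactive power: Q = Im(S) = -0.0006468 VAR.
Step 9 — Apparent power: |S| = 0.0006468 VA.
Step 10 — Power factor: PF = P/|S| = 6.23e-05 (leading).

(a) P = 4.029e-08 W  (b) Q = -0.0006468 VAR  (c) S = 0.0006468 VA  (d) PF = 6.23e-05 (leading)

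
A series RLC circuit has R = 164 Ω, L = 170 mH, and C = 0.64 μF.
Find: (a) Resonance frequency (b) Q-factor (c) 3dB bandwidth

Step 1 — Resonance condition Im(Z)=0 gives ω₀ = 1/√(LC).
Step 2 — ω₀ = 1/√(0.17·6.4e-07) = 3032 rad/s.
Step 3 — f₀ = ω₀/(2π) = 482.5 Hz.
Step 4 — Series Q: Q = ω₀L/R = 3032·0.17/164 = 3.143.
Step 5 — 3dB bandwidth: Δω = ω₀/Q = 964.7 rad/s; BW = Δω/(2π) = 153.5 Hz.

(a) f₀ = 482.5 Hz  (b) Q = 3.143  (c) BW = 153.5 Hz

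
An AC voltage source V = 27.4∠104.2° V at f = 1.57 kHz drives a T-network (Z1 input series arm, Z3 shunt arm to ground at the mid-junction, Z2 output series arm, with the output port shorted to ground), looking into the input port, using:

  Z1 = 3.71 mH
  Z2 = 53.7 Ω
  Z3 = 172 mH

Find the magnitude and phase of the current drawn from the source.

Step 1 — Angular frequency: ω = 2π·f = 2π·1570 = 9865 rad/s.
Step 2 — Component impedances:
  Z1: Z = jωL = j·9865·0.00371 = 0 + j36.6 Ω
  Z2: Z = R = 53.7 Ω
  Z3: Z = jωL = j·9865·0.172 = 0 + j1697 Ω
Step 3 — With the output port shorted to ground, the output series arm Z2 runs from the junction to ground; the shunt arm Z3 also runs from the junction to ground. They appear in parallel: Z3 || Z2 = 53.65 + j1.698 Ω.
Step 4 — Series with input arm Z1: Z_in = Z1 + (Z3 || Z2) = 53.65 + j38.3 Ω = 65.91∠35.5° Ω.
Step 5 — Source phasor: V = 27.4∠104.2° V = -6.721 + j26.56 V.
Step 6 — Ohm's law: I = V / Z_total = (-6.721 + j26.56) / (53.65 + j38.3) = 0.1511 + j0.3872 A.
Step 7 — Convert to polar: |I| = 0.4157 A, ∠I = 68.7°.

I = 0.4157∠68.7° A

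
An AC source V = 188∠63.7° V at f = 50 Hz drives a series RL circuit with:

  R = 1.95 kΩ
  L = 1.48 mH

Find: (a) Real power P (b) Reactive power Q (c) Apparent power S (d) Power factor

Step 1 — Angular frequency: ω = 2π·f = 2π·50 = 314.2 rad/s.
Step 2 — Component impedances:
  R: Z = R = 1950 Ω
  L: Z = jωL = j·314.2·0.00148 = 0 + j0.465 Ω
Step 3 — Series combination: Z_total = R + L = 1950 + j0.465 Ω = 1950∠0.0° Ω.
Step 4 — Source phasor: V = 188∠63.7° V = 83.3 + j168.5 V.
Step 5 — Current: I = V / Z = 0.04274 + j0.08642 A = 0.09641∠63.7° A.
Step 6 — Complex power: S = V·I* = 18.13 + j0.004322 VA.
Step 7 — Real power: P = Re(S) = 18.13 W.
Step 8 — Reactive power: Q = Im(S) = 0.004322 VAR.
Step 9 — Apparent power: |S| = 18.13 VA.
Step 10 — Power factor: PF = P/|S| = 1 (lagging).

(a) P = 18.13 W  (b) Q = 0.004322 VAR  (c) S = 18.13 VA  (d) PF = 1 (lagging)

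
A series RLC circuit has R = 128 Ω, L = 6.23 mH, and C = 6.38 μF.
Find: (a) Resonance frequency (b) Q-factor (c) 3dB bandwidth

Step 1 — Resonance: ω₀ = 1/√(LC) = 1/√(0.00623·6.38e-06) = 5016 rad/s.
Step 2 — f₀ = ω₀/(2π) = 798.3 Hz.
Step 3 — Series Q: Q = ω₀L/R = 5016·0.00623/128 = 0.2441.
Step 4 — Bandwidth: Δω = ω₀/Q = 2.055e+04 rad/s; BW = Δω/(2π) = 3270 Hz.

(a) f₀ = 798.3 Hz  (b) Q = 0.2441  (c) BW = 3270 Hz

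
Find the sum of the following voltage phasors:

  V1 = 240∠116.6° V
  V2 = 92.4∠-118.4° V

Step 1 — Convert each phasor to rectangular form:
  V1 = 240·(cos(116.6°) + j·sin(116.6°)) = -107.5 + j214.6 V
  V2 = 92.4·(cos(-118.4°) + j·sin(-118.4°)) = -43.95 - j81.28 V
Step 2 — Sum components: V_total = -151.4 + j133.3 V.
Step 3 — Convert to polar: |V_total| = 201.7 V, ∠V_total = 138.6°.

V_total = 201.7∠138.6° V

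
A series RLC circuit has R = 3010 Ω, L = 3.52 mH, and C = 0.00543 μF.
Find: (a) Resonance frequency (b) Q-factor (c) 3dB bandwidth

Step 1 — Resonance: ω₀ = 1/√(LC) = 1/√(0.00352·5.43e-09) = 2.287e+05 rad/s.
Step 2 — f₀ = ω₀/(2π) = 3.64e+04 Hz.
Step 3 — Series Q: Q = ω₀L/R = 2.287e+05·0.00352/3010 = 0.2675.
Step 4 — Bandwidth: Δω = ω₀/Q = 8.551e+05 rad/s; BW = Δω/(2π) = 1.361e+05 Hz.

(a) f₀ = 3.64e+04 Hz  (b) Q = 0.2675  (c) BW = 1.361e+05 Hz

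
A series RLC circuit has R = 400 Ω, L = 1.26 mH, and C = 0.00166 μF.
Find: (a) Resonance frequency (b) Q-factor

Step 1 — Resonance condition Im(Z)=0 gives ω₀ = 1/√(LC).
Step 2 — ω₀ = 1/√(0.00126·1.66e-09) = 6.914e+05 rad/s.
Step 3 — f₀ = ω₀/(2π) = 1.1e+05 Hz.
Step 4 — Series Q: Q = ω₀L/R = 6.914e+05·0.00126/400 = 2.178.

(a) f₀ = 1.1e+05 Hz  (b) Q = 2.178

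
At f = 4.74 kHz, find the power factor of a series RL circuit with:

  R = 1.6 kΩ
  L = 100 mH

Step 1 — Angular frequency: ω = 2π·f = 2π·4740 = 2.978e+04 rad/s.
Step 2 — Component impedances:
  R: Z = R = 1600 Ω
  L: Z = jωL = j·2.978e+04·0.1 = 0 + j2978 Ω
Step 3 — Series combination: Z_total = R + L = 1600 + j2978 Ω = 3381∠61.8° Ω.
Step 4 — Power factor: PF = cos(φ) = Re(Z)/|Z| = 1600/3380.8 = 0.4733.
Step 5 — Type: Im(Z) = 2978 ⇒ lagging (phase φ = 61.8°).

PF = 0.4733 (lagging, φ = 61.8°)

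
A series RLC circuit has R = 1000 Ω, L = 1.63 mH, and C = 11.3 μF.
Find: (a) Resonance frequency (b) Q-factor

Step 1 — Resonance condition Im(Z)=0 gives ω₀ = 1/√(LC).
Step 2 — ω₀ = 1/√(0.00163·1.13e-05) = 7368 rad/s.
Step 3 — f₀ = ω₀/(2π) = 1173 Hz.
Step 4 — Series Q: Q = ω₀L/R = 7368·0.00163/1000 = 0.01201.

(a) f₀ = 1173 Hz  (b) Q = 0.01201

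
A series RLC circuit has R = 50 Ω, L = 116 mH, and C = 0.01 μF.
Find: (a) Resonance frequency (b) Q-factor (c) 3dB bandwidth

Step 1 — Resonance: ω₀ = 1/√(LC) = 1/√(0.116·1e-08) = 2.936e+04 rad/s.
Step 2 — f₀ = ω₀/(2π) = 4673 Hz.
Step 3 — Series Q: Q = ω₀L/R = 2.936e+04·0.116/50 = 68.12.
Step 4 — Bandwidth: Δω = ω₀/Q = 431 rad/s; BW = Δω/(2π) = 68.6 Hz.

(a) f₀ = 4673 Hz  (b) Q = 68.12  (c) BW = 68.6 Hz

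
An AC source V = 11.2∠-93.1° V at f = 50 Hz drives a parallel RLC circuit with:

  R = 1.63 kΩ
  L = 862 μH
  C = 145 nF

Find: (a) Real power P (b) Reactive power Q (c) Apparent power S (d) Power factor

Step 1 — Angular frequency: ω = 2π·f = 2π·50 = 314.2 rad/s.
Step 2 — Component impedances:
  R: Z = R = 1630 Ω
  L: Z = jωL = j·314.2·0.000862 = 0 + j0.2708 Ω
  C: Z = 1/(jωC) = -j/(ω·C) = 0 - j2.195e+04 Ω
Step 3 — Parallel combination: 1/Z_total = 1/R + 1/L + 1/C; Z_total = 4.499e-05 + j0.2708 Ω = 0.2708∠90.0° Ω.
Step 4 — Source phasor: V = 11.2∠-93.1° V = -0.6057 - j11.18 V.
Step 5 — Current: I = V / Z = -41.3 + j2.23 A = 41.36∠176.9° A.
Step 6 — Complex power: S = V·I* = 0.07696 + j463.2 VA.
Step 7 — Real power: P = Re(S) = 0.07696 W.
Step 8 — Reactive power: Q = Im(S) = 463.2 VAR.
Step 9 — Apparent power: |S| = 463.2 VA.
Step 10 — Power factor: PF = P/|S| = 0.0001661 (lagging).

(a) P = 0.07696 W  (b) Q = 463.2 VAR  (c) S = 463.2 VA  (d) PF = 0.0001661 (lagging)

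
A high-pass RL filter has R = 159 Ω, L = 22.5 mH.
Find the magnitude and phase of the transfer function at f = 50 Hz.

Step 1 — Angular frequency: ω = 2π·50 = 314.2 rad/s.
Step 2 — Transfer function: H(jω) = jωL/(R + jωL).
Step 3 — Numerator jωL = j·7.069; denominator R + jωL = 159 + j7.069.
Step 4 — H = 0.001972 + j0.04437.
Step 5 — Magnitude: |H| = 0.04441 (-27.0 dB); phase: φ = 87.5°.

|H| = 0.04441 (-27.0 dB), φ = 87.5°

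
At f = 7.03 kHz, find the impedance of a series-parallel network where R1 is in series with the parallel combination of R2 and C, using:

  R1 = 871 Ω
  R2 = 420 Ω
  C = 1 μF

Step 1 — Angular frequency: ω = 2π·f = 2π·7030 = 4.417e+04 rad/s.
Step 2 — Component impedances:
  R1: Z = R = 871 Ω
  R2: Z = R = 420 Ω
  C: Z = 1/(jωC) = -j/(ω·C) = 0 - j22.64 Ω
Step 3 — Parallel branch: R2 || C = 1/(1/R2 + 1/C) = 1.217 - j22.57 Ω.
Step 4 — Series with R1: Z_total = R1 + (R2 || C) = 872.2 - j22.57 Ω = 872.5∠-1.5° Ω.

Z = 872.2 - j22.57 Ω = 872.5∠-1.5° Ω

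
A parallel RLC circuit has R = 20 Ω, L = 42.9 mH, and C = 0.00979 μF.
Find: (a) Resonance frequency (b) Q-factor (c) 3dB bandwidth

Step 1 — Resonance: ω₀ = 1/√(LC) = 1/√(0.0429·9.79e-09) = 4.88e+04 rad/s.
Step 2 — f₀ = ω₀/(2π) = 7766 Hz.
Step 3 — Parallel Q: Q = R/(ω₀L) = 20/(4.88e+04·0.0429) = 0.009554.
Step 4 — Bandwidth: Δω = ω₀/Q = 5.107e+06 rad/s; BW = Δω/(2π) = 8.128e+05 Hz.

(a) f₀ = 7766 Hz  (b) Q = 0.009554  (c) BW = 8.128e+05 Hz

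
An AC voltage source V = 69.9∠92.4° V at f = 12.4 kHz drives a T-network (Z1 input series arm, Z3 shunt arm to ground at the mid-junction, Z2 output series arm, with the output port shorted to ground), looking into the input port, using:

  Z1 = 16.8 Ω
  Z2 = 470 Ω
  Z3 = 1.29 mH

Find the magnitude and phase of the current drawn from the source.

Step 1 — Angular frequency: ω = 2π·f = 2π·1.24e+04 = 7.791e+04 rad/s.
Step 2 — Component impedances:
  Z1: Z = R = 16.8 Ω
  Z2: Z = R = 470 Ω
  Z3: Z = jωL = j·7.791e+04·0.00129 = 0 + j100.5 Ω
Step 3 — With the output port shorted to ground, the output series arm Z2 runs from the junction to ground; the shunt arm Z3 also runs from the junction to ground. They appear in parallel: Z3 || Z2 = 20.55 + j96.11 Ω.
Step 4 — Series with input arm Z1: Z_in = Z1 + (Z3 || Z2) = 37.35 + j96.11 Ω = 103.1∠68.8° Ω.
Step 5 — Source phasor: V = 69.9∠92.4° V = -2.927 + j69.84 V.
Step 6 — Ohm's law: I = V / Z_total = (-2.927 + j69.84) / (37.35 + j96.11) = 0.621 + j0.2718 A.
Step 7 — Convert to polar: |I| = 0.6779 A, ∠I = 23.6°.

I = 0.6779∠23.6° A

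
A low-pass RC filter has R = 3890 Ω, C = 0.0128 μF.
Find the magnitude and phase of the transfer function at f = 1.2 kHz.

Step 1 — Angular frequency: ω = 2π·1200 = 7540 rad/s.
Step 2 — Transfer function: H(jω) = 1/(1 + jωRC).
Step 3 — Denominator: 1 + jωRC = 1 + j·7540·3890·1.28e-08 = 1 + j0.3754.
Step 4 — H = 0.8765 - j0.329.
Step 5 — Magnitude: |H| = 0.9362 (-0.6 dB); phase: φ = -20.6°.

|H| = 0.9362 (-0.6 dB), φ = -20.6°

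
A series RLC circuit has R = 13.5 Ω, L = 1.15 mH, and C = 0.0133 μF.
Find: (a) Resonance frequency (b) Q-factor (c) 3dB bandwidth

Step 1 — Resonance: ω₀ = 1/√(LC) = 1/√(0.00115·1.33e-08) = 2.557e+05 rad/s.
Step 2 — f₀ = ω₀/(2π) = 4.07e+04 Hz.
Step 3 — Series Q: Q = ω₀L/R = 2.557e+05·0.00115/13.5 = 21.78.
Step 4 — Bandwidth: Δω = ω₀/Q = 1.174e+04 rad/s; BW = Δω/(2π) = 1868 Hz.

(a) f₀ = 4.07e+04 Hz  (b) Q = 21.78  (c) BW = 1868 Hz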